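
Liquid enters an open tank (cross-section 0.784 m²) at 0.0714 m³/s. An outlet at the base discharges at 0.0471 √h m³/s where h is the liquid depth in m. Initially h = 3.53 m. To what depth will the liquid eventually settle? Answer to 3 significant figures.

Accumulation of liquid (constant cross-section A): A dh/dt = Q_in − 0.0471 √h. At steady state dh/dt = 0:
Q_in = 0.0471 √h_ss ⇒ √h_ss = 0.0714/0.0471 = 1.5159.
h_ss = 1.5159² = 2.2980 m. (Since h₀ = 3.53 m > h_ss, the level will fall toward this value.)

2.30 m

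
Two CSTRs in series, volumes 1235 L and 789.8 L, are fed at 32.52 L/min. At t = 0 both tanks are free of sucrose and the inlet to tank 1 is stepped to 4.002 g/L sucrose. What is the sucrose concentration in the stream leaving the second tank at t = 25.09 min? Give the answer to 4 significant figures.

Species balance on tank i: dCᵢ/dt = (Cᵢ₋₁ − Cᵢ)/τᵢ with τᵢ = Vᵢ/Q.
τ₁ = 1235/32.52 = 37.9766 min; τ₂ = 789.8/32.52 = 24.2866 min.
Tank 1: C₁ = C_in(1 − e^(−t/τ₁)). Tank 2 (τ₁ ≠ τ₂): C₂ = C_in[1 − (τ₁ e^(−t/τ₁) − τ₂ e^(−t/τ₂))/(τ₁ − τ₂)].
At t = 25.09: e^(−t/τ₁) = 0.516505, e^(−t/τ₂) = 0.355909.
C₂ = 4.002·[1 − (37.9766·0.516505 − 24.2866·0.355909)/(13.6900)] = 4.002·0.198591 = 0.794761 g/L.

0.7948 g/L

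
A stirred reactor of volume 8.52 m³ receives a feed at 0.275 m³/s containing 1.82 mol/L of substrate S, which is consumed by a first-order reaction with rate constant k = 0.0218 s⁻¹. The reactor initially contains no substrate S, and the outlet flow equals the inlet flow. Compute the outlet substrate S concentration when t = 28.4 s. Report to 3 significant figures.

0.852 mol/L

V dC/dt = Q(C_in − C) − k V C.
dC/dt = (Q/V) C_in − (Q/V + k) C; effective rate a = Q/V + k = 0.032277 + 0.0218 = 0.054077 s⁻¹.
C_ss = Q C_in/(Q + kV) = 1.0863 mol/L; C(t) = C_ss + (C₀ − C_ss) e^(−a t).
C(28.4) = 1.0863 + (-1.0863)·e^(−0.054077·28.4) = 1.0863 + (-1.0863)·0.21529 = 0.85244 mol/L.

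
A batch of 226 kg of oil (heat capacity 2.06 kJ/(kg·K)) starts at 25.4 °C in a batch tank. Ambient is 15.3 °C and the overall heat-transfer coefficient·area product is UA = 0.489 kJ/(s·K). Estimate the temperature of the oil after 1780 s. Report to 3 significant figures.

16.9 °C

Lumped-capacitance energy balance: M c_p dT/dt = UA(T_amb − T).
dT/dt = (T_ss − T)/τ with T_ss = T_amb = 15.300 °C, τ = M c_p/UA = 226·2.06/0.489 = 952.07 s.
Solution: T(t) = T_ss + (T₀ − T_ss) e^(−t/τ).
T(1780) = 15.300 + (10.100)·0.15418 = 16.857 °C.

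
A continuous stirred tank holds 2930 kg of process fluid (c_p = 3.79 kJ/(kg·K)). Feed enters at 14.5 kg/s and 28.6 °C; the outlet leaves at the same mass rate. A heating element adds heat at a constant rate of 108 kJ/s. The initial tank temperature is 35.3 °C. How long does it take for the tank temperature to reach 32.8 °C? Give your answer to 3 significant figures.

152 s

Energy balance: M c_p dT/dt = ṁ c_p (T_in − T) + 108.
τ = M/ṁ = 202.07 s; T_ss = T_in + Q̇/(ṁ c_p) = 30.565 °C.
T(t) = T_ss + (T₀ − T_ss) e^(−t/τ). Set T = 32.8:
e^(−t/τ) = (32.8 − 30.565)/(35.3 − 30.565) = 0.47199
t = −202.07 · ln(0.47199) = 151.71 s.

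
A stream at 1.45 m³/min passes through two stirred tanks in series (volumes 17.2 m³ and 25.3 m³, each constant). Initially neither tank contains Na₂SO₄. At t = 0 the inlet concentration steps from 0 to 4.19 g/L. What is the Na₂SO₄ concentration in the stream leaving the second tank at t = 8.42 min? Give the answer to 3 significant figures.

0.488 g/L

Species balance on tank i: dCᵢ/dt = (Cᵢ₋₁ − Cᵢ)/τᵢ with τᵢ = Vᵢ/Q.
τ₁ = 17.2/1.45 = 11.862 min; τ₂ = 25.3/1.45 = 17.448 min.
Solving the cascade with C₁(0)=C₂(0)=0 gives C₂(t) = C_in[1 − (τ₁ e^(−t/τ₁) − τ₂ e^(−t/τ₂))/(τ₁ − τ₂)].
At t = 8.42: e^(−t/τ₁) = 0.49173, e^(−t/τ₂) = 0.61720.
C₂ = 4.19·[1 − (11.862·0.49173 − 17.448·0.61720)/(-5.5862)] = 4.19·0.11638 = 0.48765 g/L.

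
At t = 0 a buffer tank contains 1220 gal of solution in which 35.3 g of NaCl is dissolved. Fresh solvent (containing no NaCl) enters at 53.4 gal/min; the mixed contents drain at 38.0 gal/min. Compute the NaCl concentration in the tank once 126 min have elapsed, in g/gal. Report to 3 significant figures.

0.00107 g/gal

Let m(t) be the amount of NaCl. Volume: V(t) = V₀ + (Q_in − Q_out) t = 1220 + 15.400 t; V(126) = 3160.4 gal.
Species balance (pure solvent in): dm/dt = −Q_out · m/V(t).
dm/m = −Q_out dt/(V₀ + 15.400 t); integrating gives ln(m/m₀) = −(Q_out/(Q_in−Q_out)) ln(V/V₀).
m = m₀ (V₀/V)^(Q_out/(Q_in−Q_out)) = 35.3 × (1220/3160.4)^(2.4675) = 3.3709 g.
C = m/V = 3.3709/3160.4 = 0.0010666 g/gal.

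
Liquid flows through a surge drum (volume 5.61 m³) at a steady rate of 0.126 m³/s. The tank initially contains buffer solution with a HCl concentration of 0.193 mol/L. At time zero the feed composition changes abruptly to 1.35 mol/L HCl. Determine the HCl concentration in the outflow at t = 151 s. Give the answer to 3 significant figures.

Mass balance on the solute (V constant): V dC/dt = Q(C_in − C).
Rewrite as dC/dt + C/τ = C_in/τ, τ = V/Q = 44.524 s.
Integrating: C(t) = C_in + (C₀ − C_in) e^(−t/τ).
C(151) = 1.35 + (0.193 − 1.35)·e^(−151/44.524) = 1.35 + (-1.1570)·0.033660 = 1.3111 mol/L.

1.31 mol/L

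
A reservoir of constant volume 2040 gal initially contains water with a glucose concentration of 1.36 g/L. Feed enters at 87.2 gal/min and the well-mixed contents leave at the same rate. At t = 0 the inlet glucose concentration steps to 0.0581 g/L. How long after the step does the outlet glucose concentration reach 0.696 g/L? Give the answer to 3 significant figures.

16.7 min

Species balance: V dC/dt = Q(C_in − C) ⇒ τ = V/Q = 23.394 min.
C(t) = C_in + (C₀ − C_in) e^(−t/τ). Set C = 0.696 and solve for t:
e^(−t/τ) = (C − C_in)/(C₀ − C_in) = (0.696 − 0.0581)/(1.36 − 0.0581) = 0.48998
t = −τ ln(…) = 23.394 × 0.71340 = 16.690 min.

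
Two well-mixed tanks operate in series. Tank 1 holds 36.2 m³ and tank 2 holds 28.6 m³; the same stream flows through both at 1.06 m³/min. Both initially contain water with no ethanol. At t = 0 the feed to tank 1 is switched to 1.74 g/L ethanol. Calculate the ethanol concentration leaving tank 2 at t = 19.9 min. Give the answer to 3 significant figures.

Each tank obeys Vᵢ dCᵢ/dt = Q(Cᵢ₋₁ − Cᵢ), so τᵢ = Vᵢ/Q.
τ₁ = 36.2/1.06 = 34.151 min; τ₂ = 28.6/1.06 = 26.981 min.
Tank 1: C₁ = C_in(1 − e^(−t/τ₁)). Tank 2 (τ₁ ≠ τ₂): C₂ = C_in[1 − (τ₁ e^(−t/τ₁) − τ₂ e^(−t/τ₂))/(τ₁ − τ₂)].
At t = 19.9: e^(−t/τ₁) = 0.55838, e^(−t/τ₂) = 0.47828.
C₂ = 1.74·[1 − (34.151·0.55838 − 26.981·0.47828)/(7.1698)] = 1.74·0.14018 = 0.24391 g/L.

0.244 g/L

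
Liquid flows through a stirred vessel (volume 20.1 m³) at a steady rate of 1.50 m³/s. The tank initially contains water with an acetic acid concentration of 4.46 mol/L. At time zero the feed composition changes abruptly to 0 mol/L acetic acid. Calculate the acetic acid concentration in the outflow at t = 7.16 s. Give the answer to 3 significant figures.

2.61 mol/L

Mass balance on the solute (V constant): V dC/dt = Q(C_in − C).
Rewrite as dC/dt + C/τ = C_in/τ, τ = V/Q = 13.400 s.
Integrating: C(t) = C_in + (C₀ − C_in) e^(−t/τ).
C(7.16) = 0 + (4.46 − 0)·e^(−7.16/13.400) = 0 + (4.4600)·0.58606 = 2.6138 mol/L.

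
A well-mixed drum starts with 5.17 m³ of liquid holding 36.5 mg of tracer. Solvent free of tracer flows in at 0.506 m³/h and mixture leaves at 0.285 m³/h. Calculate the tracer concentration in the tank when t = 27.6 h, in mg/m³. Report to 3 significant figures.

Total volume: dV/dt = Q_in − Q_out = 0.22100 m³/h, so V(t) = 5.17 + 0.22100 t and V(27.6) = 11.270 m³.
No tracer enters, so dm/dt = −Q_out · (m/V).
dm/m = −Q_out dt/(V₀ + 0.22100 t); integrating gives ln(m/m₀) = −(Q_out/(Q_in−Q_out)) ln(V/V₀).
m = m₀ (V₀/V)^(Q_out/(Q_in−Q_out)) = 36.5 × (5.17/11.270)^(1.2896) = 13.362 mg.
C = m/V = 13.362/11.270 = 1.1857 mg/m³.

1.19 mg/m³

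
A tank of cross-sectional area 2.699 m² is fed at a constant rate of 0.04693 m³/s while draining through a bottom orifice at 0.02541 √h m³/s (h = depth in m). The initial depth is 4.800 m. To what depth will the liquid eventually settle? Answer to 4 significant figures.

3.411 m

Unsteady balance on liquid volume: A dh/dt = Q_in − 0.02541 √h. At steady state dh/dt = 0:
Q_in = 0.02541 √h_ss ⇒ √h_ss = 0.04693/0.02541 = 1.84691.
h_ss = 1.84691² = 3.41108 m. (Since h₀ = 4.800 m > h_ss, the level will fall toward this value.)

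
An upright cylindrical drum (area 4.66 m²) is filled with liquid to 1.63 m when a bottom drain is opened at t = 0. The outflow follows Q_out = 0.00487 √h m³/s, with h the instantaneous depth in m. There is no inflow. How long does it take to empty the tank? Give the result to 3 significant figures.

Volume balance on the tank: A dh/dt = −0.00487 √h.
Separate and integrate: 2(√h − √h₀) = −(0.00487/A) t.
Tank is empty when √h = 0: t_empty = 2A√h₀/0.00487.
t_empty = 2·4.66·√1.63/0.00487 = 9.3200·1.2767/0.00487 = 2443.3 s.

2440 s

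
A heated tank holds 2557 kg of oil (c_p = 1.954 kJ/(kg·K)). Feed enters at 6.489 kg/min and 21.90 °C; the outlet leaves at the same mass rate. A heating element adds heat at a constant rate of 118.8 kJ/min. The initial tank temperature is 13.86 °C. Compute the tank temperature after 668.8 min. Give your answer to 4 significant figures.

Energy balance: M c_p dT/dt = ṁ c_p (T_in − T) + 118.8.
τ = M/ṁ = 394.051 min; T_ss = T_in + Q̇/(ṁ c_p) = 21.90 + 118.8/(6.489·1.954) = 31.2695 °C.
T approaches T_ss exponentially: T(t) = T_ss + (T₀ − T_ss) e^(−t/τ).
T(668.8) = 31.2695 + (-17.4095)·e^(−668.8/394.051) = 31.2695 + (-17.4095)·0.183188 = 28.0802 °C.

28.08 °C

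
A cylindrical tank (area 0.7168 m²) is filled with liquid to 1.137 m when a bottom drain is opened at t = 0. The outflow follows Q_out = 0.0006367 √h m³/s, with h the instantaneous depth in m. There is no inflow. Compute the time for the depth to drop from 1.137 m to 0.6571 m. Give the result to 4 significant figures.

575.7 s

Unsteady balance on liquid volume: A dh/dt = −0.0006367 √h.
This is separable: 2 d(√h)/dt = −0.0006367/A, so √h = √h₀ − (0.0006367/(2A)) t.
t = 2A(√h₀ − √h)/0.0006367 = 2·0.7168·(√1.137 − √0.6571)/0.0006367
  = 1.43360 × (1.06630 − 0.810617) / 0.0006367 = 575.703 s.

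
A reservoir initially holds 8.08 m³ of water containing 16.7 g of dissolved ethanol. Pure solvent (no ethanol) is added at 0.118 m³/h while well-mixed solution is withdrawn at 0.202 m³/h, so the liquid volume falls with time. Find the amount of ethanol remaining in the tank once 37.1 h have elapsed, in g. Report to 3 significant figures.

Let m(t) be the amount of ethanol. Volume: V(t) = V₀ + (Q_in − Q_out) t = 8.08 − 0.084000 t; V(37.1) = 4.9636 m³.
Solute balance: dm/dt = 0 − Q_out C = −Q_out m/V(t).
dm/m = −Q_out dt/(V₀ − 0.084000 t); integrating gives ln(m/m₀) = −(Q_out/(Q_in−Q_out)) ln(V/V₀).
m = m₀ (V₀/V)^(Q_out/(Q_in−Q_out)) = 16.7 × (8.08/4.9636)^(-2.4048) = 5.1741 g.

5.17 g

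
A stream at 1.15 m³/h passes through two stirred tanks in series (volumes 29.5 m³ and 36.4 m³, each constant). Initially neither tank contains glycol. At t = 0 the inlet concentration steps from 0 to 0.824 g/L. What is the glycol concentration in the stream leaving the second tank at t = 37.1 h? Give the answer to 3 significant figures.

Each tank obeys Vᵢ dCᵢ/dt = Q(Cᵢ₋₁ − Cᵢ), so τᵢ = Vᵢ/Q.
τ₁ = 29.5/1.15 = 25.652 h; τ₂ = 36.4/1.15 = 31.652 h.
Solving the cascade with C₁(0)=C₂(0)=0 gives C₂(t) = C_in[1 − (τ₁ e^(−t/τ₁) − τ₂ e^(−t/τ₂))/(τ₁ − τ₂)].
At t = 37.1: e^(−t/τ₁) = 0.23545, e^(−t/τ₂) = 0.30971.
C₂ = 0.824·[1 − (25.652·0.23545 − 31.652·0.30971)/(-6.0000)] = 0.824·0.37278 = 0.30717 g/L.

0.307 g/L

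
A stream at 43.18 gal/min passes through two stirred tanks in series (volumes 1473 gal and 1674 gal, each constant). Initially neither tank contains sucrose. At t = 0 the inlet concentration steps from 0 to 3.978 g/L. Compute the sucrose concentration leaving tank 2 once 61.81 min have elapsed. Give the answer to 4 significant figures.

Time constants: τᵢ = Vᵢ/Q for each well-mixed tank.
τ₁ = 1473/43.18 = 34.1130 min; τ₂ = 1674/43.18 = 38.7679 min.
Solving the cascade with C₁(0)=C₂(0)=0 gives C₂(t) = C_in[1 − (τ₁ e^(−t/τ₁) − τ₂ e^(−t/τ₂))/(τ₁ − τ₂)].
At t = 61.81: e^(−t/τ₁) = 0.163340, e^(−t/τ₂) = 0.203039.
C₂ = 3.978·[1 − (34.1130·0.163340 − 38.7679·0.203039)/(-4.65493)] = 3.978·0.506038 = 2.01302 g/L.

2.013 g/L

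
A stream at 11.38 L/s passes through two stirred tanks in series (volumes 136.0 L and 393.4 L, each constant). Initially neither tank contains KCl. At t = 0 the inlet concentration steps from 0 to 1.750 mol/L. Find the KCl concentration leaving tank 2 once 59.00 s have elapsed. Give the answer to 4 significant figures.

1.271 mol/L

Species balance on tank i: dCᵢ/dt = (Cᵢ₋₁ − Cᵢ)/τᵢ with τᵢ = Vᵢ/Q.
τ₁ = 136.0/11.38 = 11.9508 s; τ₂ = 393.4/11.38 = 34.5694 s.
Solving the cascade with C₁(0)=C₂(0)=0 gives C₂(t) = C_in[1 − (τ₁ e^(−t/τ₁) − τ₂ e^(−t/τ₂))/(τ₁ − τ₂)].
At t = 59.00: e^(−t/τ₁) = 0.00717673, e^(−t/τ₂) = 0.181462.
C₂ = 1.750·[1 − (11.9508·0.00717673 − 34.5694·0.181462)/(-22.6186)] = 1.750·0.726453 = 1.27129 mol/L.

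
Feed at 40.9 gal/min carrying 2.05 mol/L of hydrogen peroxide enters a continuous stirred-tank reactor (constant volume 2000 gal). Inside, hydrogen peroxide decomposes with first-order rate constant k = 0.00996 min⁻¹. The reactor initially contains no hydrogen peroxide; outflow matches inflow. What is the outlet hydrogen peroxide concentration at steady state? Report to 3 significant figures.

Species balance: V dC/dt = Q C_in − Q C − k V C.
Steady state (dC/dt = 0): C_ss = Q C_in/(Q + kV) = C_in/(1 + kV/Q).
C_ss = 40.9·2.05/(40.9 + 0.00996·2000) = 83.845/60.820 = 1.3786 mol/L.

1.38 mol/L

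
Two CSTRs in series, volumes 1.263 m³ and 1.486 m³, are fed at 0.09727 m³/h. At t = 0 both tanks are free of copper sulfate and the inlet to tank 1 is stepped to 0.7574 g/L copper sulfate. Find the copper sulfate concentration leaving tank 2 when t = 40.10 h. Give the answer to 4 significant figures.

Time constants: τᵢ = Vᵢ/Q for each well-mixed tank.
τ₁ = 1.263/0.09727 = 12.9845 h; τ₂ = 1.486/0.09727 = 15.2771 h.
Solving the cascade with C₁(0)=C₂(0)=0 gives C₂(t) = C_in[1 − (τ₁ e^(−t/τ₁) − τ₂ e^(−t/τ₂))/(τ₁ − τ₂)].
At t = 40.10: e^(−t/τ₁) = 0.0455792, e^(−t/τ₂) = 0.0724506.
C₂ = 0.7574·[1 − (12.9845·0.0455792 − 15.2771·0.0724506)/(-2.29259)] = 0.7574·0.775358 = 0.587256 g/L.

0.5873 g/L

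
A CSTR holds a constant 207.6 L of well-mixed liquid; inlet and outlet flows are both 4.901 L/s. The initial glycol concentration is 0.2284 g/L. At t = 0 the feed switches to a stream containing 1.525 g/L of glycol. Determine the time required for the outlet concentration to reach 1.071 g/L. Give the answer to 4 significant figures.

Transient balance on the dissolved component: V dC/dt = Q(C_in − C), so τ = V/Q = 42.3587 s.
C(t) = C_in + (C₀ − C_in) e^(−t/τ). Set C = 1.071 and solve for t:
e^(−t/τ) = (C − C_in)/(C₀ − C_in) = (1.071 − 1.525)/(0.2284 − 1.525) = 0.350147
t = −τ ln(…) = 42.3587 × 1.04940 = 44.4514 s.

44.45 s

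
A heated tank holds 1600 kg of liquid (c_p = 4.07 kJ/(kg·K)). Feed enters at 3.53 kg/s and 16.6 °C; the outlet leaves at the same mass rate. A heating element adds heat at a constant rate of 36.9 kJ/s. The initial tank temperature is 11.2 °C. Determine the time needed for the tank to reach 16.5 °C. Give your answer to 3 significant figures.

496 s

First-law balance (no shaft work): M c_p dT/dt = ṁ c_p (T_in − T) + 36.9.
τ = M/ṁ = 453.26 s; T_ss = T_in + Q̇/(ṁ c_p) = 19.168 °C.
T(t) = T_ss + (T₀ − T_ss) e^(−t/τ). Set T = 16.5:
e^(−t/τ) = (16.5 − 19.168)/(11.2 − 19.168) = 0.33487
t = −453.26 · ln(0.33487) = 495.87 s.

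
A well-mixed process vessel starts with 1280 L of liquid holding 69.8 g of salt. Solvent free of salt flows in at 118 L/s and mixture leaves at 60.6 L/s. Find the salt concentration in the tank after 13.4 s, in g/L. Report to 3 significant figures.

0.0207 g/L

Total volume: dV/dt = Q_in − Q_out = 57.400 L/s, so V(t) = 1280 + 57.400 t and V(13.4) = 2049.2 L.
Species balance (pure solvent in): dm/dt = −Q_out · m/V(t).
dm/m = −Q_out dt/(V₀ + 57.400 t); integrating gives ln(m/m₀) = −(Q_out/(Q_in−Q_out)) ln(V/V₀).
m = m₀ (V₀/V)^(Q_out/(Q_in−Q_out)) = 69.8 × (1280/2049.2)^(1.0557) = 42.471 g.
C = m/V = 42.471/2049.2 = 0.020726 g/L.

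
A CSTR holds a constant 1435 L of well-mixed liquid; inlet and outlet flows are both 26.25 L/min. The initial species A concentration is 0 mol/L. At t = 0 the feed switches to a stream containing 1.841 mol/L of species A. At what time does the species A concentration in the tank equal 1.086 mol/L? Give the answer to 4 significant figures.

Species balance: V dC/dt = Q(C_in − C) ⇒ τ = V/Q = 54.6667 min.
C(t) = C_in + (C₀ − C_in) e^(−t/τ). Set C = 1.086 and solve for t:
e^(−t/τ) = (C − C_in)/(C₀ − C_in) = (1.086 − 1.841)/(0 − 1.841) = 0.410103
t = −τ ln(…) = 54.6667 × 0.891346 = 48.7269 min.

48.73 min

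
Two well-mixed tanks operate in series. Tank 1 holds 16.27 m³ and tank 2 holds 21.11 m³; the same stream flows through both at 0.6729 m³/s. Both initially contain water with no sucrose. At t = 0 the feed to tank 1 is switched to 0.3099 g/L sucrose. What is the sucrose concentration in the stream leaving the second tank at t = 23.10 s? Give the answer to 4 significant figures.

0.06337 g/L

Time constants: τᵢ = Vᵢ/Q for each well-mixed tank.
τ₁ = 16.27/0.6729 = 24.1789 s; τ₂ = 21.11/0.6729 = 31.3717 s.
Solving the cascade with C₁(0)=C₂(0)=0 gives C₂(t) = C_in[1 − (τ₁ e^(−t/τ₁) − τ₂ e^(−t/τ₂))/(τ₁ − τ₂)].
At t = 23.10: e^(−t/τ₁) = 0.384667, e^(−t/τ₂) = 0.478867.
C₂ = 0.3099·[1 − (24.1789·0.384667 − 31.3717·0.478867)/(-7.19275)] = 0.3099·0.204474 = 0.0633666 g/L.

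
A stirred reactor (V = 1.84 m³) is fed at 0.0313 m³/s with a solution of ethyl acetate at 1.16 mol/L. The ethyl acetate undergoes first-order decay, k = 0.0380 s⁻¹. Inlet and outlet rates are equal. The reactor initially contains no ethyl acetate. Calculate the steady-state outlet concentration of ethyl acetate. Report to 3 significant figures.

V dC/dt = Q(C_in − C) − k V C.
Steady state (dC/dt = 0): C_ss = Q C_in/(Q + kV) = C_in/(1 + kV/Q).
C_ss = 0.0313·1.16/(0.0313 + 0.0380·1.84) = 0.036308/0.10122 = 0.35870 mol/L.

0.359 mol/L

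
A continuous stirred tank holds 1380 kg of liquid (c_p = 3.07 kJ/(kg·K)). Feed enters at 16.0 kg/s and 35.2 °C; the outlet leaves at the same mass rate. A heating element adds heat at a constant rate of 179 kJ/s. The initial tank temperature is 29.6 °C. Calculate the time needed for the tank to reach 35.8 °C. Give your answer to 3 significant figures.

95.8 s

M c_p dT/dt = ṁ c_p (T_in − T) + Q̇.
τ = M/ṁ = 86.250 s; T_ss = T_in + Q̇/(ṁ c_p) = 38.844 °C.
T(t) = T_ss + (T₀ − T_ss) e^(−t/τ). Set T = 35.8:
e^(−t/τ) = (35.8 − 38.844)/(29.6 − 38.844) = 0.32930
t = −86.250 · ln(0.32930) = 95.804 s.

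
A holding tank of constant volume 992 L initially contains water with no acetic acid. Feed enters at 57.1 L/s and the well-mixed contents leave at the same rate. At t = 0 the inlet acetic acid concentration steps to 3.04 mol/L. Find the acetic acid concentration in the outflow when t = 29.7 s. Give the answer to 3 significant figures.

Mass balance on the solute (V constant): V dC/dt = Q(C_in − C).
So dC/dt = (C_in − C)/τ with τ = V/Q = 992/57.1 = 17.373 s.
C approaches C_in exponentially: C(t) = C_in + (C₀ − C_in) e^(−t/τ).
C(29.7) = 3.04 + (0 − 3.04)·e^(−29.7/17.373) = 3.04 + (-3.0400)·0.18095 = 2.4899 mol/L.

2.49 mol/L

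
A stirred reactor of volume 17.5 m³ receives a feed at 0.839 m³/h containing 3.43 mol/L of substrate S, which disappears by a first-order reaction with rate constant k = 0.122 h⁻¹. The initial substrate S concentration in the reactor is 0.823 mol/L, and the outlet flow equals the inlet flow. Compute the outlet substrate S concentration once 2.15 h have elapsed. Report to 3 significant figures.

Accumulation = in − out − consumed: V dC/dt = Q C_in − Q C − k V C.
dC/dt = (Q/V) C_in − (Q/V + k) C; effective rate a = Q/V + k = 0.047943 + 0.122 = 0.16994 h⁻¹.
C_ss = Q C_in/(Q + kV) = 0.96764 mol/L; C(t) = C_ss + (C₀ − C_ss) e^(−a t).
C(2.15) = 0.96764 + (-0.14464)·e^(−0.16994·2.15) = 0.96764 + (-0.14464)·0.69393 = 0.86727 mol/L.

0.867 mol/L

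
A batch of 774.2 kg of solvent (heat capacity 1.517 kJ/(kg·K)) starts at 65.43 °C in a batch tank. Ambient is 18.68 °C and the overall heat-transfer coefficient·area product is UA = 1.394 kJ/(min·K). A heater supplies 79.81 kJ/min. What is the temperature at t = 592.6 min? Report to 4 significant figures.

Heat balance on the well-mixed liquid: M c_p dT/dt = −UA(T − T_amb) + Q̇.
dT/dt = (T_ss − T)/τ with T_ss = T_amb + Q̇/UA = 18.68 + 79.81/1.394 = 75.9325 °C, τ = M c_p/UA = 774.2·1.517/1.394 = 842.512 min.
T approaches T_ss exponentially: T(t) = T_ss + (T₀ − T_ss) e^(−t/τ).
T(592.6) = 75.9325 + (-10.5025)·0.494913 = 70.7347 °C.

70.73 °C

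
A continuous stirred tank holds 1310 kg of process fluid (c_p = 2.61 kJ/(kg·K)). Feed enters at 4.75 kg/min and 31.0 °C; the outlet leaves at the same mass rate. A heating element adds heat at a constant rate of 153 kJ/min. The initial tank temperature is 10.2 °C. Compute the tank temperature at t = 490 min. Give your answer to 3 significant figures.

M c_p dT/dt = ṁ c_p (T_in − T) + Q̇.
τ = M/ṁ = 275.79 min; T_ss = T_in + Q̇/(ṁ c_p) = 31.0 + 153/(4.75·2.61) = 43.341 °C.
Integrating: T(t) = T_ss + (T₀ − T_ss) e^(−t/τ).
T(490) = 43.341 + (-33.141)·e^(−490/275.79) = 43.341 + (-33.141)·0.16919 = 37.734 °C.

37.7 °C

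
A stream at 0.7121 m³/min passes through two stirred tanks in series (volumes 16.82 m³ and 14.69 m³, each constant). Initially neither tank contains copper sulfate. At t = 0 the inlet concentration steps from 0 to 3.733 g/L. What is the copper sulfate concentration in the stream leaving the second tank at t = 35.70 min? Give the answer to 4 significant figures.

1.792 g/L

Each tank obeys Vᵢ dCᵢ/dt = Q(Cᵢ₋₁ − Cᵢ), so τᵢ = Vᵢ/Q.
τ₁ = 16.82/0.7121 = 23.6203 min; τ₂ = 14.69/0.7121 = 20.6291 min.
Solving the cascade with C₁(0)=C₂(0)=0 gives C₂(t) = C_in[1 − (τ₁ e^(−t/τ₁) − τ₂ e^(−t/τ₂))/(τ₁ − τ₂)].
At t = 35.70: e^(−t/τ₁) = 0.220598, e^(−t/τ₂) = 0.177185.
C₂ = 3.733·[1 − (23.6203·0.220598 − 20.6291·0.177185)/(2.99115)] = 3.733·0.479992 = 1.79181 g/L.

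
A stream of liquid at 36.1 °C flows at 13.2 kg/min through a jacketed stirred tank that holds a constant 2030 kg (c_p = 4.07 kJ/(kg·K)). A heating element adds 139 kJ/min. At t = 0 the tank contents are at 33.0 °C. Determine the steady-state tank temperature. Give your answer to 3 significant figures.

38.7 °C

M c_p dT/dt = ṁ c_p (T_in − T) + Q̇.
At steady state dT/dt = 0 ⇒ T_ss = T_in + Q̇/(ṁ c_p) = 36.1 + 139/(13.2·4.07) = 38.687 °C.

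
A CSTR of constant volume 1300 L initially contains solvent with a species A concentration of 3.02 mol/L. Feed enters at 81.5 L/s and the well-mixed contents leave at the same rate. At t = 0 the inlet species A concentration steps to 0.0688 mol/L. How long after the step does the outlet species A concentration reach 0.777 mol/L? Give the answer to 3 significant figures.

Species balance: V dC/dt = Q(C_in − C) ⇒ τ = V/Q = 15.951 s.
C(t) = C_in + (C₀ − C_in) e^(−t/τ). Set C = 0.777 and solve for t:
e^(−t/τ) = (C − C_in)/(C₀ − C_in) = (0.777 − 0.0688)/(3.02 − 0.0688) = 0.23997
t = −τ ln(…) = 15.951 × 1.4272 = 22.766 s.

22.8 s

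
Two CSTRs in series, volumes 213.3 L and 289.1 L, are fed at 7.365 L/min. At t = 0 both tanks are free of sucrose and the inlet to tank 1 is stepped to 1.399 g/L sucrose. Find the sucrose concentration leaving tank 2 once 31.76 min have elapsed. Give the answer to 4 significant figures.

0.3381 g/L

Each tank obeys Vᵢ dCᵢ/dt = Q(Cᵢ₋₁ − Cᵢ), so τᵢ = Vᵢ/Q.
τ₁ = 213.3/7.365 = 28.9613 min; τ₂ = 289.1/7.365 = 39.2532 min.
Solving the cascade with C₁(0)=C₂(0)=0 gives C₂(t) = C_in[1 − (τ₁ e^(−t/τ₁) − τ₂ e^(−t/τ₂))/(τ₁ − τ₂)].
At t = 31.76: e^(−t/τ₁) = 0.333993, e^(−t/τ₂) = 0.445256.
C₂ = 1.399·[1 − (28.9613·0.333993 − 39.2532·0.445256)/(-10.2919)] = 1.399·0.241651 = 0.338069 g/L.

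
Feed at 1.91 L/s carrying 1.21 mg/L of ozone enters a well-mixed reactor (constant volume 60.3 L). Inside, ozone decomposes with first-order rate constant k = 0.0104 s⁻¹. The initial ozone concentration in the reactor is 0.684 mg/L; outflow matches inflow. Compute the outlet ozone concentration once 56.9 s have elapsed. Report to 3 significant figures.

0.890 mg/L

Species balance: V dC/dt = Q C_in − Q C − k V C.
This is linear with rate a = Q/V + k = 0.042075 s⁻¹.
C_ss = Q C_in/(Q + kV) = 0.91091 mg/L; C(t) = C_ss + (C₀ − C_ss) e^(−a t).
C(56.9) = 0.91091 + (-0.22691)·e^(−0.042075·56.9) = 0.91091 + (-0.22691)·0.091258 = 0.89021 mg/L.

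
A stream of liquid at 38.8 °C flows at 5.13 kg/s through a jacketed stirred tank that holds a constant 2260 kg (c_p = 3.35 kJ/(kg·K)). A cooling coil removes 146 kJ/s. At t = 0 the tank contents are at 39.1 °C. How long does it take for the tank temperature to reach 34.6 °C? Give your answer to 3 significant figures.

First-law balance (no shaft work): M c_p dT/dt = ṁ c_p (T_in − T) − 146.
τ = M/ṁ = 440.55 s; T_ss = T_in − Q̇/(ṁ c_p) = 30.304 °C.
T(t) = T_ss + (T₀ − T_ss) e^(−t/τ). Set T = 34.6:
e^(−t/τ) = (34.6 − 30.304)/(39.1 − 30.304) = 0.48838
t = −440.55 · ln(0.48838) = 315.73 s.

316 s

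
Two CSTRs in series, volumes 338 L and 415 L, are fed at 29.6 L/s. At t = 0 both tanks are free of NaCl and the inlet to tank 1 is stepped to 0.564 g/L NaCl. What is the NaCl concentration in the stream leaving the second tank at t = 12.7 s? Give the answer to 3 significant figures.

0.149 g/L

Time constants: τᵢ = Vᵢ/Q for each well-mixed tank.
τ₁ = 338/29.6 = 11.419 s; τ₂ = 415/29.6 = 14.020 s.
Tank 1: C₁ = C_in(1 − e^(−t/τ₁)). Tank 2 (τ₁ ≠ τ₂): C₂ = C_in[1 − (τ₁ e^(−t/τ₁) − τ₂ e^(−t/τ₂))/(τ₁ − τ₂)].
At t = 12.7: e^(−t/τ₁) = 0.32884, e^(−t/τ₂) = 0.40421.
C₂ = 0.564·[1 − (11.419·0.32884 − 14.020·0.40421)/(-2.6014)] = 0.564·0.26496 = 0.14944 g/L.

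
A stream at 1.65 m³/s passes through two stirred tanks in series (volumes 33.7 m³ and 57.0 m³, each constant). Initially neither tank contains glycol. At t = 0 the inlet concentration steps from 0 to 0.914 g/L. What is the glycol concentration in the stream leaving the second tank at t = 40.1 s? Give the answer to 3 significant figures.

Each tank obeys Vᵢ dCᵢ/dt = Q(Cᵢ₋₁ − Cᵢ), so τᵢ = Vᵢ/Q.
τ₁ = 33.7/1.65 = 20.424 s; τ₂ = 57.0/1.65 = 34.545 s.
Solving the cascade with C₁(0)=C₂(0)=0 gives C₂(t) = C_in[1 − (τ₁ e^(−t/τ₁) − τ₂ e^(−t/τ₂))/(τ₁ − τ₂)].
At t = 40.1: e^(−t/τ₁) = 0.14039, e^(−t/τ₂) = 0.31324.
C₂ = 0.914·[1 − (20.424·0.14039 − 34.545·0.31324)/(-14.121)] = 0.914·0.43676 = 0.39920 g/L.

0.399 g/L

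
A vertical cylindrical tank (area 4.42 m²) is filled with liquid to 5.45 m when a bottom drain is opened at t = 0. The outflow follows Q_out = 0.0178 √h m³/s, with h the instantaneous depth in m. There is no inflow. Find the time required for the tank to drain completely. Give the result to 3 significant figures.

A dh/dt = −Q_out = −0.0178 √h.
This is separable: 2 d(√h)/dt = −0.0178/A, so √h = √h₀ − (0.0178/(2A)) t.
Set h = 0: 2√h₀ = (0.0178/A) t_empty ⇒ t_empty = 2A√h₀/0.0178.
t_empty = 2·4.42·√5.45/0.0178 = 8.8400·2.3345/0.0178 = 1159.4 s.

1160 s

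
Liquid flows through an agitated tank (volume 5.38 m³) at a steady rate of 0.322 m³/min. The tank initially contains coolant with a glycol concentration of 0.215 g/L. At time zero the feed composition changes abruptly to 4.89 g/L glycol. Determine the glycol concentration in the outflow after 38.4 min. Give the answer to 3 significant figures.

Mass balance on the solute (V constant): V dC/dt = Q(C_in − C).
So dC/dt = (C_in − C)/τ with τ = V/Q = 5.38/0.322 = 16.708 min.
Integrating: C(t) = C_in + (C₀ − C_in) e^(−t/τ).
C(38.4) = 4.89 + (0.215 − 4.89)·e^(−38.4/16.708) = 4.89 + (-4.6750)·0.10043 = 4.4205 g/L.

4.42 g/L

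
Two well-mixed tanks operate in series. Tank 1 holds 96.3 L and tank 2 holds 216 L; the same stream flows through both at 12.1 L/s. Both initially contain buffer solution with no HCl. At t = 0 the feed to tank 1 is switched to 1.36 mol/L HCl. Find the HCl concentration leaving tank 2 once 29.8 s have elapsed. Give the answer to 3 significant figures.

0.924 mol/L

Each tank obeys Vᵢ dCᵢ/dt = Q(Cᵢ₋₁ − Cᵢ), so τᵢ = Vᵢ/Q.
τ₁ = 96.3/12.1 = 7.9587 s; τ₂ = 216/12.1 = 17.851 s.
Tank 1: C₁ = C_in(1 − e^(−t/τ₁)). Tank 2 (τ₁ ≠ τ₂): C₂ = C_in[1 − (τ₁ e^(−t/τ₁) − τ₂ e^(−t/τ₂))/(τ₁ − τ₂)].
At t = 29.8: e^(−t/τ₁) = 0.023651, e^(−t/τ₂) = 0.18837.
C₂ = 1.36·[1 − (7.9587·0.023651 − 17.851·0.18837)/(-9.8926)] = 1.36·0.67911 = 0.92359 mol/L.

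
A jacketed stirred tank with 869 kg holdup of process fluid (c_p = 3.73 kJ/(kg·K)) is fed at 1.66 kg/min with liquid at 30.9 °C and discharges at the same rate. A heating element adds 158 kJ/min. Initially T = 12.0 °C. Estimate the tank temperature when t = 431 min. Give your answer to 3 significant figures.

36.9 °C

M c_p dT/dt = ṁ c_p (T_in − T) + Q̇.
τ = M/ṁ = 523.49 min; T_ss = T_in + Q̇/(ṁ c_p) = 30.9 + 158/(1.66·3.73) = 56.418 °C.
This is linear first-order; T(t) = T_ss + (T₀ − T_ss) e^(−t/τ).
T(431) = 56.418 + (-44.418)·e^(−431/523.49) = 56.418 + (-44.418)·0.43897 = 36.919 °C.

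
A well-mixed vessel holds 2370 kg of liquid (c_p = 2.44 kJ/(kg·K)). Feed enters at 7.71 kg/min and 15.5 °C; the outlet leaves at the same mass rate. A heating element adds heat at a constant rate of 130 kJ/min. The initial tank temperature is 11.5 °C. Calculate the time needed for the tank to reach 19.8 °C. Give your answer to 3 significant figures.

440 min

Unsteady energy balance on the tank contents: M c_p dT/dt = ṁ c_p (T_in − T) + 130.
τ = M/ṁ = 307.39 min; T_ss = T_in + Q̇/(ṁ c_p) = 22.410 °C.
T(t) = T_ss + (T₀ − T_ss) e^(−t/τ). Set T = 19.8:
e^(−t/τ) = (19.8 − 22.410)/(11.5 − 22.410) = 0.23925
t = −307.39 · ln(0.23925) = 439.64 min.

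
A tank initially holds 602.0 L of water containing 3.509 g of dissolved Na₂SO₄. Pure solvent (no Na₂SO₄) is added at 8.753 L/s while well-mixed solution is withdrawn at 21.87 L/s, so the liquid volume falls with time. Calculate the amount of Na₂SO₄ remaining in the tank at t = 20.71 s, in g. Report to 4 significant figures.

Let m(t) be the amount of Na₂SO₄. Volume: V(t) = V₀ + (Q_in − Q_out) t = 602.0 − 13.1170 t; V(20.71) = 330.347 L.
No Na₂SO₄ enters, so dm/dt = −Q_out · (m/V).
Separate: dm/m = −Q_out dt/V(t) ⇒ ln(m/m₀) = −(Q_out/(Q_in−Q_out)) ln(V/V₀).
m = m₀ (V₀/V)^(Q_out/(Q_in−Q_out)) = 3.509 × (602.0/330.347)^(-1.66730) = 1.29015 g.

1.290 g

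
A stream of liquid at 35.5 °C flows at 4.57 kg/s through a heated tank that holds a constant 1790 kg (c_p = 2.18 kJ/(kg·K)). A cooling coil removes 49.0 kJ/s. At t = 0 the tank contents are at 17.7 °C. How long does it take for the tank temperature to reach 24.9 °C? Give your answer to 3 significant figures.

First-law balance (no shaft work): M c_p dT/dt = ṁ c_p (T_in − T) − 49.0.
τ = M/ṁ = 391.68 s; T_ss = T_in − Q̇/(ṁ c_p) = 30.582 °C.
T(t) = T_ss + (T₀ − T_ss) e^(−t/τ). Set T = 24.9:
e^(−t/τ) = (24.9 − 30.582)/(17.7 − 30.582) = 0.44106
t = −391.68 · ln(0.44106) = 320.62 s.

321 s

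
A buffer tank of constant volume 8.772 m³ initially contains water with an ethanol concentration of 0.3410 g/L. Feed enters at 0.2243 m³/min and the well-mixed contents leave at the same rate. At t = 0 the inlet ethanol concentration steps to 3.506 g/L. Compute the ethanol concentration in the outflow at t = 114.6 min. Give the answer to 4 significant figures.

3.337 g/L

Accumulation = in − out for the solute gives V dC/dt = Q(C_in − C).
So dC/dt = (C_in − C)/τ with τ = V/Q = 8.772/0.2243 = 39.1083 min.
Integrating: C(t) = C_in + (C₀ − C_in) e^(−t/τ).
C(114.6) = 3.506 + (0.3410 − 3.506)·e^(−114.6/39.1083) = 3.506 + (-3.16500)·0.0533799 = 3.33705 g/L.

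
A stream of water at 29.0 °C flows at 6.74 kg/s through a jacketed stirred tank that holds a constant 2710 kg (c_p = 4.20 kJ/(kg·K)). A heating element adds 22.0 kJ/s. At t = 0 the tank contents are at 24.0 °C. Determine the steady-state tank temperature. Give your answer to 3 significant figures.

29.8 °C

M c_p dT/dt = ṁ c_p (T_in − T) + Q̇.
At steady state dT/dt = 0 ⇒ T_ss = T_in + Q̇/(ṁ c_p) = 29.0 + 22.0/(6.74·4.20) = 29.777 °C.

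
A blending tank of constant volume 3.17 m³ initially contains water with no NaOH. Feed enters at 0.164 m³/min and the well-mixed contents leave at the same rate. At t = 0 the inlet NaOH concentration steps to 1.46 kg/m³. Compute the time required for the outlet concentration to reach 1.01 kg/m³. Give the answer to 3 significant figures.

22.7 min

Mass balance on the solute (V constant): V dC/dt = Q(C_in − C), so τ = V/Q = 19.329 min.
C(t) = C_in + (C₀ − C_in) e^(−t/τ). Set C = 1.01 and solve for t:
e^(−t/τ) = (C − C_in)/(C₀ − C_in) = (1.01 − 1.46)/(0 − 1.46) = 0.30822
t = −τ ln(…) = 19.329 × 1.1769 = 22.749 min.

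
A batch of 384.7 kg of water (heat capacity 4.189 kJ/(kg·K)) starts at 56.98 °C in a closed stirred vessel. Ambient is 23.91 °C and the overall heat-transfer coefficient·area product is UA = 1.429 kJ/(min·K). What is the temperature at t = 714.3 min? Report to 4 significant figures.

M c_p dT/dt = −UA(T − T_amb).
dT/dt = (T_ss − T)/τ with T_ss = T_amb = 23.9100 °C, τ = M c_p/UA = 384.7·4.189/1.429 = 1127.72 min.
T approaches T_ss exponentially: T(t) = T_ss + (T₀ − T_ss) e^(−t/τ).
T(714.3) = 23.9100 + (33.0700)·0.530782 = 41.4630 °C.

41.46 °C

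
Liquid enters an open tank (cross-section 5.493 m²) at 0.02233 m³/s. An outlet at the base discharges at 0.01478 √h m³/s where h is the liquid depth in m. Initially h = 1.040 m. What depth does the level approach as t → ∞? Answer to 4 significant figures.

Volume balance on the tank: A dh/dt = Q_in − 0.01478 √h. At steady state dh/dt = 0:
Q_in = 0.01478 √h_ss ⇒ √h_ss = 0.02233/0.01478 = 1.51083.
h_ss = 1.51083² = 2.28259 m. (Since h₀ = 1.040 m < h_ss, the level will rise toward this value.)

2.283 m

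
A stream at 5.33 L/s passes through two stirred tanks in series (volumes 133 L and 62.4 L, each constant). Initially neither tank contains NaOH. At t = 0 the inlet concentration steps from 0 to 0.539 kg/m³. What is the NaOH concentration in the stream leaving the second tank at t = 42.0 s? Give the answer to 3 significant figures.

0.364 kg/m³

Species balance on tank i: dCᵢ/dt = (Cᵢ₋₁ − Cᵢ)/τᵢ with τᵢ = Vᵢ/Q.
τ₁ = 133/5.33 = 24.953 s; τ₂ = 62.4/5.33 = 11.707 s.
Solving the cascade with C₁(0)=C₂(0)=0 gives C₂(t) = C_in[1 − (τ₁ e^(−t/τ₁) − τ₂ e^(−t/τ₂))/(τ₁ − τ₂)].
At t = 42.0: e^(−t/τ₁) = 0.18579, e^(−t/τ₂) = 0.027667.
C₂ = 0.539·[1 − (24.953·0.18579 − 11.707·0.027667)/(13.246)] = 0.539·0.67446 = 0.36353 kg/m³.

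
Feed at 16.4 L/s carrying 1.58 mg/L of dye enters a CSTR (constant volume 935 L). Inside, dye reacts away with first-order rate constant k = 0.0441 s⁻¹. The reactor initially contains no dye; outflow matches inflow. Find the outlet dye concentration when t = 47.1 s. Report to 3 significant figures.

0.425 mg/L

Accumulation = in − out − consumed: V dC/dt = Q C_in − Q C − k V C.
dC/dt = (Q/V) C_in − (Q/V + k) C; effective rate a = Q/V + k = 0.017540 + 0.0441 = 0.061640 s⁻¹.
C_ss = Q C_in/(Q + kV) = 0.44960 mg/L; C(t) = C_ss + (C₀ − C_ss) e^(−a t).
C(47.1) = 0.44960 + (-0.44960)·e^(−0.061640·47.1) = 0.44960 + (-0.44960)·0.054845 = 0.42494 mg/L.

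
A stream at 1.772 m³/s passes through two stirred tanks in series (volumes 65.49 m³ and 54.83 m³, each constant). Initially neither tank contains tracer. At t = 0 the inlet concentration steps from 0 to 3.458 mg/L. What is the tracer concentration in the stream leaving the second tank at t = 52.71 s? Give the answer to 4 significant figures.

Each tank obeys Vᵢ dCᵢ/dt = Q(Cᵢ₋₁ − Cᵢ), so τᵢ = Vᵢ/Q.
τ₁ = 65.49/1.772 = 36.9582 s; τ₂ = 54.83/1.772 = 30.9424 s.
Tank 1: C₁ = C_in(1 − e^(−t/τ₁)). Tank 2 (τ₁ ≠ τ₂): C₂ = C_in[1 − (τ₁ e^(−t/τ₁) − τ₂ e^(−t/τ₂))/(τ₁ − τ₂)].
At t = 52.71: e^(−t/τ₁) = 0.240219, e^(−t/τ₂) = 0.182048.
C₂ = 3.458·[1 − (36.9582·0.240219 − 30.9424·0.182048)/(6.01580)] = 3.458·0.460576 = 1.59267 mg/L.

1.593 mg/L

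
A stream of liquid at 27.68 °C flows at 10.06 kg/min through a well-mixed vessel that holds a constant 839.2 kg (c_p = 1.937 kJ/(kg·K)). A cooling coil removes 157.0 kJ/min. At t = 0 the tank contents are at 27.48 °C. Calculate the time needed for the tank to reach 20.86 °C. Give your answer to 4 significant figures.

M c_p dT/dt = ṁ c_p (T_in − T) − Q̇.
τ = M/ṁ = 83.4195 min; T_ss = T_in − Q̇/(ṁ c_p) = 19.6230 °C.
T(t) = T_ss + (T₀ − T_ss) e^(−t/τ). Set T = 20.86:
e^(−t/τ) = (20.86 − 19.6230)/(27.48 − 19.6230) = 0.157437
t = −83.4195 · ln(0.157437) = 154.220 min.

154.2 min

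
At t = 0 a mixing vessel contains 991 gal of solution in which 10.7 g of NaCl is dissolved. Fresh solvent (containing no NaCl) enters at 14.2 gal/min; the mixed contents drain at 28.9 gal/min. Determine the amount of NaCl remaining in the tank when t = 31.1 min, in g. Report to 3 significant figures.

3.17 g

Total volume: dV/dt = Q_in − Q_out = -14.700 gal/min, so V(t) = 991 − 14.700 t and V(31.1) = 533.83 gal.
No NaCl enters, so dm/dt = −Q_out · (m/V).
Separate: dm/m = −Q_out dt/V(t) ⇒ ln(m/m₀) = −(Q_out/(Q_in−Q_out)) ln(V/V₀).
m = m₀ (V₀/V)^(Q_out/(Q_in−Q_out)) = 10.7 × (991/533.83)^(-1.9660) = 3.1709 g.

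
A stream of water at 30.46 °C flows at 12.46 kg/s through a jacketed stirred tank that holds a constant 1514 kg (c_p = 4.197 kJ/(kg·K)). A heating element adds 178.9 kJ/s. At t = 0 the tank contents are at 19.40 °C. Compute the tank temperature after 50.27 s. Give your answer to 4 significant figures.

Heat balance on the well-mixed liquid: M c_p dT/dt = ṁ c_p (T_in − T) + 178.9.
Rearrange: dT/dt = (T_ss − T)/τ with τ = M/ṁ = 121.509 s and T_ss = T_in + Q̇/(ṁ c_p) = 33.8810 °C.
This is linear first-order; T(t) = T_ss + (T₀ − T_ss) e^(−t/τ).
T(50.27) = 33.8810 + (-14.4810)·e^(−50.27/121.509) = 33.8810 + (-14.4810)·0.661189 = 24.3063 °C.

24.31 °C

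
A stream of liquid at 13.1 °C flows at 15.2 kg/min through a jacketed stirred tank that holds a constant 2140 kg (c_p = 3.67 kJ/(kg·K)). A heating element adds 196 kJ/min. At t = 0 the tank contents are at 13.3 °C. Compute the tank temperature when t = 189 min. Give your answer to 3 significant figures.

15.7 °C

Unsteady energy balance on the tank contents: M c_p dT/dt = ṁ c_p (T_in − T) + 196.
Rearrange: dT/dt = (T_ss − T)/τ with τ = M/ṁ = 140.79 min and T_ss = T_in + Q̇/(ṁ c_p) = 16.614 °C.
This is linear first-order; T(t) = T_ss + (T₀ − T_ss) e^(−t/τ).
T(189) = 16.614 + (-3.3136)·e^(−189/140.79) = 16.614 + (-3.3136)·0.26121 = 15.748 °C.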